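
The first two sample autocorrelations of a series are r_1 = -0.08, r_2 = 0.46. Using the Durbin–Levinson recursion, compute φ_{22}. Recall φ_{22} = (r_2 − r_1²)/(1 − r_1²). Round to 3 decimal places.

0.457

φ_{22} = (r_2 − r_1²) / (1 − r_1²)
r_1² = (-0.08)² = 0.0064
Numerator = 0.46 − 0.0064 = 0.4536; denominator = 1 − 0.0064 = 0.9936
φ_{22} = 0.4536 / 0.9936 = 0.457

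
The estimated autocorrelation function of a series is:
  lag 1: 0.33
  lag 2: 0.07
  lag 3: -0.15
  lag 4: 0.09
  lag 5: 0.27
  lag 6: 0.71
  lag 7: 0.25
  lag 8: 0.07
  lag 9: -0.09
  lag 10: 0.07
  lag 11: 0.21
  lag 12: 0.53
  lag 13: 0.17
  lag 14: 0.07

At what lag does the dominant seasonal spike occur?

The largest autocorrelation is r_6 = 0.71, with a weaker echo at lag 12 (0.53); the remaining lags stay at or below 0.33. The elevated value at lag 1 (0.33), dropping to 0.07 at lag 2, reflects decaying short-term dependence rather than seasonality.
The dominant spike at lag 6 indicates a seasonal period of 6.

6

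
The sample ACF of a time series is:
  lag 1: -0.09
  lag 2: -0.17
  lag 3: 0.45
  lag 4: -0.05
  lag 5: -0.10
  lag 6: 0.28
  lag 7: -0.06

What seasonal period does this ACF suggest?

3

The largest autocorrelation is r_3 = 0.45, with a weaker echo at lag 6 (0.28); the remaining lags stay at or below -0.05.
The dominant spike at lag 3 indicates a seasonal period of 3.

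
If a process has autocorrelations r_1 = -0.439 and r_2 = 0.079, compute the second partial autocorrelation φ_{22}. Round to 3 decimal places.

φ_{22} = (r_2 − r_1²) / (1 − r_1²)
r_1² = (-0.439)² = 0.192721
Numerator = 0.079 − 0.1927 = -0.1137; denominator = 1 − 0.1927 = 0.8073
φ_{22} = -0.1137 / 0.8073 = -0.141

-0.141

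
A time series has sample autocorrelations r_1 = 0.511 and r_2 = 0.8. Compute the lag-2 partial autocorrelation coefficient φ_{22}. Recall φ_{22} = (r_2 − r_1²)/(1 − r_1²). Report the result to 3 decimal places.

φ_{22} = (r_2 − r_1²) / (1 − r_1²)
r_1² = (0.511)² = 0.261121
Numerator = 0.8 − 0.2611 = 0.5389; denominator = 1 − 0.2611 = 0.7389
φ_{22} = 0.5389 / 0.7389 = 0.729

0.729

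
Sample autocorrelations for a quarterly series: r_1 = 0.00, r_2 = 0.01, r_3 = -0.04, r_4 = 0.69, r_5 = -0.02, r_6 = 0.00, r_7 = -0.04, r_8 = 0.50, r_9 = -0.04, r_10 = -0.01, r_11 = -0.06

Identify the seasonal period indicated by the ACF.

4

The largest autocorrelation is r_4 = 0.69, with a weaker echo at lag 8 (0.50); the remaining lags stay at or below 0.01.
The dominant spike at lag 4 indicates a seasonal period of 4.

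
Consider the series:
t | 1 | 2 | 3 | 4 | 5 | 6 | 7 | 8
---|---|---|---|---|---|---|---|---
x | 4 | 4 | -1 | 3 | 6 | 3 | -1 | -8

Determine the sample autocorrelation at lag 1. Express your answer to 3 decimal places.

0.222

Mean x̄ = (4 + 4 − 1 + 3 + 6 + 3 − 1 − 8)/8 = 1.2500
Deviations from mean: 2.7500, 2.7500, -2.2500, 1.7500, 4.7500, 1.7500, -2.2500, -9.2500
Numerator Σ_{t=1}^{7}(x_t−x̄)(x_{t+1}−x̄) = 30.9375
Denominator Σ(x_t−x̄)² = 139.5000
r_1 = 30.9375 / 139.5000 = 0.222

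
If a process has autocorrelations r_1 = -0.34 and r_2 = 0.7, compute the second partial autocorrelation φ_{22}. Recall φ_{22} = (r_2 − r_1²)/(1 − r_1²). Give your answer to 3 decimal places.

0.661

φ_{22} = (r_2 − r_1²) / (1 − r_1²)
r_1² = (-0.34)² = 0.1156
Numerator = 0.7 − 0.1156 = 0.5844; denominator = 1 − 0.1156 = 0.8844
φ_{22} = 0.5844 / 0.8844 = 0.661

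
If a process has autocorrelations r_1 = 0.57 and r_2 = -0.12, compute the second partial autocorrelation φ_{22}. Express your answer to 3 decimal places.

-0.659

φ_{22} = (r_2 − r_1²) / (1 − r_1²)
r_1² = (0.57)² = 0.3249
Numerator = -0.12 − 0.3249 = -0.4449; denominator = 1 − 0.3249 = 0.6751
φ_{22} = -0.4449 / 0.6751 = -0.659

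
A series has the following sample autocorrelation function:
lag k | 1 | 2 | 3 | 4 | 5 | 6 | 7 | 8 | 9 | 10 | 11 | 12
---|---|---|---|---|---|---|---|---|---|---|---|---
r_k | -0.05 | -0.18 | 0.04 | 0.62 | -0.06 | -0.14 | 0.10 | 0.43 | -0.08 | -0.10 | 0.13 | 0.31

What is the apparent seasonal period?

The largest autocorrelation is r_4 = 0.62, with weaker echoes at lags 8 (0.43) and 12 (0.31); the remaining lags stay at or below 0.13.
The dominant spike at lag 4 indicates a seasonal period of 4.

4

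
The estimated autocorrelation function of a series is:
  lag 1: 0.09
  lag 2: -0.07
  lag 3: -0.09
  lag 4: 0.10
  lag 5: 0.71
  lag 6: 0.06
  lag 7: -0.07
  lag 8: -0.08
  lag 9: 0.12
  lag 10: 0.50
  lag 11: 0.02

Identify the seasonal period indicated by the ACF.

The largest autocorrelation is r_5 = 0.71, with a weaker echo at lag 10 (0.50); the remaining lags stay at or below 0.12.
The dominant spike at lag 5 indicates a seasonal period of 5.

5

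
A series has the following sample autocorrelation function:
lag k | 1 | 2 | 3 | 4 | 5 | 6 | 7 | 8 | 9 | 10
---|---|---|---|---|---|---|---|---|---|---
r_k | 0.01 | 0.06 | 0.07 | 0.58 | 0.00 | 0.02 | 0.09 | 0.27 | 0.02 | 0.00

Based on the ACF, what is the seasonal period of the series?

4

The largest autocorrelation is r_4 = 0.58, with a weaker echo at lag 8 (0.27); the remaining lags stay at or below 0.09.
The dominant spike at lag 4 indicates a seasonal period of 4.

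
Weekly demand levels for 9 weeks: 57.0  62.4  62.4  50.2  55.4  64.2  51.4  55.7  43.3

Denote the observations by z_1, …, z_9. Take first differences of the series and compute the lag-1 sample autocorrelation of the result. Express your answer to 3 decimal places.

-0.425

First differences Δz: 5.4, 0.0, -12.2, 5.2, 8.8, -12.8, 4.3, -12.4
Mean of differences = -1.7125
Numerator Σ(Δz_t−Δz̄)(Δz_{t+1}−Δz̄) = -253.0864
Denominator Σ(Δz_t−Δz̄)² = 595.1088
r_1(Δz) = -253.0864 / 595.1088 = -0.425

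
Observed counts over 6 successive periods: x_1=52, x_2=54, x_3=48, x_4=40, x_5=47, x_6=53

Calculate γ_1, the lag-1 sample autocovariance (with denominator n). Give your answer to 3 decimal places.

4.833

Mean x̄ = (52 + 54 + 48 + 40 + 47 + 53)/6 = 49.0000
Σ_{t=1}^{5}(x_t−x̄)(x_{t+1}−x̄) = 29.0000
γ_1 = 29.0000 / 6 = 4.833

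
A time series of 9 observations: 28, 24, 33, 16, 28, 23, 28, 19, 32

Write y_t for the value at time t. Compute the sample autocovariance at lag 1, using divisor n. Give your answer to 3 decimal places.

Mean ȳ = (28 + 24 + 33 + 16 + 28 + 23 + 28 + 19 + 32)/9 = 25.6667
Σ_{t=1}^{8}(y_t−ȳ)(y_{t+1}−ȳ) = -179.7778
γ_1 = -179.7778 / 9 = -19.975

-19.975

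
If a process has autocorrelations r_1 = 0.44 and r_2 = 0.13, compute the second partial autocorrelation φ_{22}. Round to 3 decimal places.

-0.079

φ_{22} = (r_2 − r_1²) / (1 − r_1²)
r_1² = (0.44)² = 0.1936
Numerator = 0.13 − 0.1936 = -0.0636; denominator = 1 − 0.1936 = 0.8064
φ_{22} = -0.0636 / 0.8064 = -0.079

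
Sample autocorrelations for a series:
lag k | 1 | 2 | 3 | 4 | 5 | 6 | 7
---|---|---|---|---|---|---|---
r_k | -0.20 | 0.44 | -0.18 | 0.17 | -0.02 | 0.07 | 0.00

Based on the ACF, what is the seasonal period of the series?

The largest autocorrelation is r_2 = 0.44, with a weaker echo at lag 4 (0.17); the remaining lags stay at or below 0.07.
The dominant spike at lag 2 indicates a seasonal period of 2.

2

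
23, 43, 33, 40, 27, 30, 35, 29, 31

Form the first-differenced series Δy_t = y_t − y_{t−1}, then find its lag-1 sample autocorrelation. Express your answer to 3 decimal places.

-0.528

First differences Δy: 20, -10, 7, -13, 3, 5, -6, 2
Mean of differences = 1.0000
Numerator Σ(Δy_t−Δȳ)(Δy_{t+1}−Δȳ) = -414.0000
Denominator Σ(Δy_t−Δȳ)² = 784.0000
r_1(Δy) = -414.0000 / 784.0000 = -0.528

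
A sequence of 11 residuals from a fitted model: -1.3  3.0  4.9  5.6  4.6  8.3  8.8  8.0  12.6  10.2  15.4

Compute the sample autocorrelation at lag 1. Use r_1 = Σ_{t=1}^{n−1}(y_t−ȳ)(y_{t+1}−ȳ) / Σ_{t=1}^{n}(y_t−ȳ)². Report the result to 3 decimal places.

0.459

Mean ȳ = (-1.3 + 3.0 + 4.9 + 5.6 + 4.6 + 8.3 + 8.8 + 8.0 + 12.6 + 10.2 + 15.4)/11 = 7.2818
Numerator Σ_{t=1}^{10}(y_t−ȳ)(y_{t+1}−ȳ) = 98.3951
Denominator Σ(y_t−ȳ)² = 214.2364
r_1 = 98.3951 / 214.2364 = 0.459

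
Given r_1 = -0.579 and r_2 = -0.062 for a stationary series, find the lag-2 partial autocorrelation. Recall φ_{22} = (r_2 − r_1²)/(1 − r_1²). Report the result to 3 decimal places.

-0.598

φ_{22} = (r_2 − r_1²) / (1 − r_1²)
r_1² = (-0.579)² = 0.335241
Numerator = -0.062 − 0.3352 = -0.3972; denominator = 1 − 0.3352 = 0.6648
φ_{22} = -0.3972 / 0.6648 = -0.598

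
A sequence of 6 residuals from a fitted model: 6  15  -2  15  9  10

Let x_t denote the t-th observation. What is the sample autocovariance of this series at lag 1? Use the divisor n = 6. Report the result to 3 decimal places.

-24.977

Mean x̄ = (6 + 15 − 2 + 15 + 9 + 10)/6 = 8.8333
Deviations: -2.8333, 6.1667, -10.8333, 6.1667, 0.1667, 1.1667
Σ_{t=1}^{5}(x_t−x̄)(x_{t+1}−x̄) = -149.8611
γ_1 = -149.8611 / 6 = -24.977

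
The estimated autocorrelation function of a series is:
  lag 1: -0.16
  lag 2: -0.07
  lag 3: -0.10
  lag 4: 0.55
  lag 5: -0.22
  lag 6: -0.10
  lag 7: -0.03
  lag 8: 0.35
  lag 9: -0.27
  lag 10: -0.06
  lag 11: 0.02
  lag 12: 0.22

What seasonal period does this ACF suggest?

The largest autocorrelation is r_4 = 0.55, with weaker echoes at lags 8 (0.35) and 12 (0.22); the remaining lags stay at or below 0.02.
The dominant spike at lag 4 indicates a seasonal period of 4.

4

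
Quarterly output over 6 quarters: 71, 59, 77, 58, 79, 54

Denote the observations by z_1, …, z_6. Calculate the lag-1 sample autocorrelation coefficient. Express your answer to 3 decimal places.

-0.811

Mean z̄ = (71 + 59 + 77 + 58 + 79 + 54)/6 = 66.3333
Σ(z_t−z̄)(z_{t+1}−z̄) = (-34.2222) + (-78.2222) + (-88.8889) + (-105.5556) + (-156.2222) = -463.1111
Denominator Σ(z_t−z̄)² = 571.3333
r_1 = -463.1111 / 571.3333 = -0.811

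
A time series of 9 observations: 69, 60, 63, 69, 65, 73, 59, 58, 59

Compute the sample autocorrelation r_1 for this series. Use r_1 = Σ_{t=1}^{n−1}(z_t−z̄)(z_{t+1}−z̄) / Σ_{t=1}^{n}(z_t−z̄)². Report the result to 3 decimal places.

Mean z̄ = (69 + 60 + 63 + 69 + 65 + 73 + 59 + 58 + 59)/9 = 63.8889
Numerator Σ_{t=1}^{8}(z_t−z̄)(z_{t+1}−z̄) = 7.8765
Denominator Σ(z_t−z̄)² = 234.8889
r_1 = 7.8765 / 234.8889 = 0.034

0.034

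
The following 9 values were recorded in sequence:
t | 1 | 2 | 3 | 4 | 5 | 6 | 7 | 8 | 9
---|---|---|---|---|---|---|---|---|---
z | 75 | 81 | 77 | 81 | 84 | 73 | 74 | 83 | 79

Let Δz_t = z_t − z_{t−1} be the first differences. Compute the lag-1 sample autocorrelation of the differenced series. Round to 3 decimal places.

First differences Δz: 6, -4, 4, 3, -11, 1, 9, -4
Mean of differences = 0.5000
Numerator Σ(Δz_t−Δz̄)(Δz_{t+1}−Δz̄) = -100.2500
Denominator Σ(Δz_t−Δz̄)² = 294.0000
r_1(Δz) = -100.2500 / 294.0000 = -0.341

-0.341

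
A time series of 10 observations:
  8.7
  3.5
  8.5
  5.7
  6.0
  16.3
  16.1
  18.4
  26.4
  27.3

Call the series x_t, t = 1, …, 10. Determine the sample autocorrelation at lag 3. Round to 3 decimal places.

0.174

Mean x̄ = (8.7 + 3.5 + 8.5 + 5.7 + 6.0 + 16.3 + 16.1 + 18.4 + 26.4 + 27.3)/10 = 13.6900
Σ(x_t−x̄)(x_{t+3}−x̄) = (39.8701) + (78.3611) + (-13.5459) + (-19.2559) + (-36.2199) + (33.1731) + (32.8001) = 115.1827
Denominator Σ(x_t−x̄)² = 660.2290
r_3 = 115.1827 / 660.2290 = 0.174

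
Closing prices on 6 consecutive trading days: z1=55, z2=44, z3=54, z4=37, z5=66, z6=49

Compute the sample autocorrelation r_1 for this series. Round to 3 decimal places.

-0.665

Mean z̄ = (55 + 44 + 54 + 37 + 66 + 49)/6 = 50.8333
Deviations from mean: 4.1667, -6.8333, 3.1667, -13.8333, 15.1667, -1.8333
Numerator Σ_{t=1}^{5}(z_t−z̄)(z_{t+1}−z̄) = -331.5278
Denominator Σ(z_t−z̄)² = 498.8333
r_1 = -331.5278 / 498.8333 = -0.665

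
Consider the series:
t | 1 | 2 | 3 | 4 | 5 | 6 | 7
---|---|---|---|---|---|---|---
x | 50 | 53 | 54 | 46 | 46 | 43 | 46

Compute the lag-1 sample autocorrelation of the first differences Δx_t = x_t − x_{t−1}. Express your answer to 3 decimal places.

-0.236

First differences Δx: 3, 1, -8, 0, -3, 3
Mean of differences = -0.6667
Numerator Σ(Δx_t−Δx̄)(Δx_{t+1}−Δx̄) = -21.1111
Denominator Σ(Δx_t−Δx̄)² = 89.3333
r_1(Δx) = -21.1111 / 89.3333 = -0.236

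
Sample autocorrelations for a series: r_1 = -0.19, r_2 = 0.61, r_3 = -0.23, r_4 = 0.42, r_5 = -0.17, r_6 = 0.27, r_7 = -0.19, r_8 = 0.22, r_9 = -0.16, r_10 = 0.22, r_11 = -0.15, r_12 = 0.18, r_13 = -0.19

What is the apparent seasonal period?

The largest autocorrelation is r_2 = 0.61, with weaker echoes at lags 4 (0.42), 6 (0.27), 8 (0.22), 10 (0.22) and 12 (0.18); the remaining lags stay at or below -0.15.
The dominant spike at lag 2 indicates a seasonal period of 2.

2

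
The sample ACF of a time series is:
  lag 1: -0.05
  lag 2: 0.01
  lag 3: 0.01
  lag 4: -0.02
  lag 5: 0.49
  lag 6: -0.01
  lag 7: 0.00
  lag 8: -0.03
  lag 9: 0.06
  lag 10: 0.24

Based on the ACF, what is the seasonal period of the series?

5

The largest autocorrelation is r_5 = 0.49, with a weaker echo at lag 10 (0.24); the remaining lags stay at or below 0.06.
The dominant spike at lag 5 indicates a seasonal period of 5.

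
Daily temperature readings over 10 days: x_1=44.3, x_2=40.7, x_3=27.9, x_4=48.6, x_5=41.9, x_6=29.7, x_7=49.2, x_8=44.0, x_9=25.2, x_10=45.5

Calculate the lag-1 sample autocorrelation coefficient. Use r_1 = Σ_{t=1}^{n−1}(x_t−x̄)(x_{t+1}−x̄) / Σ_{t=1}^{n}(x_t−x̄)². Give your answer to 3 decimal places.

Mean x̄ = (44.3 + 40.7 + 27.9 + 48.6 + 41.9 + 29.7 + 49.2 + 44.0 + 25.2 + 45.5)/10 = 39.7000
Numerator Σ_{t=1}^{9}(x_t−x̄)(x_{t+1}−x̄) = -315.2400
Denominator Σ(x_t−x̄)² = 698.0800
r_1 = -315.2400 / 698.0800 = -0.452

-0.452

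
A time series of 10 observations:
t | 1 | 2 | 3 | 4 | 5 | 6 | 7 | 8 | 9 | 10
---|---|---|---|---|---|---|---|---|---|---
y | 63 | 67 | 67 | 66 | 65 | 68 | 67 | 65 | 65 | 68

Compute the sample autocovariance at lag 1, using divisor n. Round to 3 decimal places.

Mean ȳ = (63 + 67 + 67 + 66 + 65 + 68 + 67 + 65 + 65 + 68)/10 = 66.1000
Σ_{t=1}^{9}(y_t−ȳ)(y_{t+1}−ȳ) = -4.2100
γ_1 = -4.2100 / 10 = -0.421

-0.421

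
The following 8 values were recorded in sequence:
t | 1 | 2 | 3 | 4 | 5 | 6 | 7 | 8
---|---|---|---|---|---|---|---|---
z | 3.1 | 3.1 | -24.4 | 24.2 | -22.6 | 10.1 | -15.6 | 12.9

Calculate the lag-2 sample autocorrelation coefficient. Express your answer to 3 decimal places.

0.570

Mean z̄ = (3.1 + 3.1 − 24.4 + 24.2 − 22.6 + 10.1 − 15.6 + 12.9)/8 = -1.1500
Σ(z_t−z̄)(z_{t+2}−z̄) = (-98.8125) + (107.7375) + (498.7125) + (285.1875) + (309.9525) + (158.0625) = 1260.8400
Denominator Σ(z_t−z̄)² = 2212.1800
r_2 = 1260.8400 / 2212.1800 = 0.570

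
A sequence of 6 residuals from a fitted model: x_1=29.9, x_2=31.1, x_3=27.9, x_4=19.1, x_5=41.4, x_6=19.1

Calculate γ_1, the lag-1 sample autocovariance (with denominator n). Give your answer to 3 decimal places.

Mean x̄ = (29.9 + 31.1 + 27.9 + 19.1 + 41.4 + 19.1)/6 = 28.0833
Σ_{t=1}^{5}(x_t−x̄)(x_{t+1}−x̄) = -232.6819
γ_1 = -232.6819 / 6 = -38.780

-38.780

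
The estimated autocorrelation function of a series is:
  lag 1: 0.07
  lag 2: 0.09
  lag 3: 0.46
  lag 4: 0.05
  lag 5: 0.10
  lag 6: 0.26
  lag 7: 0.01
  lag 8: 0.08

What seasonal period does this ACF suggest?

3

The largest autocorrelation is r_3 = 0.46, with a weaker echo at lag 6 (0.26); the remaining lags stay at or below 0.10.
The dominant spike at lag 3 indicates a seasonal period of 3.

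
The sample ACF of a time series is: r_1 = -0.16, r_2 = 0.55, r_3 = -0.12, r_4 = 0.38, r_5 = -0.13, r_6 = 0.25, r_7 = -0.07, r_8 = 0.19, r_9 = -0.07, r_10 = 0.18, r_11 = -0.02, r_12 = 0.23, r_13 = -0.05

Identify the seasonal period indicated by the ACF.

The largest autocorrelation is r_2 = 0.55, with weaker echoes at lags 4 (0.38), 6 (0.25), 8 (0.19), 10 (0.18) and 12 (0.23); the remaining lags stay at or below -0.02.
The dominant spike at lag 2 indicates a seasonal period of 2.

2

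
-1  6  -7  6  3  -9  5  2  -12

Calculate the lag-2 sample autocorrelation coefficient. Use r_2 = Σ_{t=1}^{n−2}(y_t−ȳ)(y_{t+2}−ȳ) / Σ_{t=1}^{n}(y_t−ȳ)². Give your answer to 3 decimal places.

-0.258

Mean ȳ = (-1 + 6 − 7 + 6 + 3 − 9 + 5 + 2 − 12)/9 = -0.7778
Σ(y_t−ȳ)(y_{t+2}−ȳ) = (1.3827) + (45.9383) + (-23.5062) + (-55.7284) + (21.8272) + (-22.8395) + (-64.8395) = -97.7654
Denominator Σ(y_t−ȳ)² = 379.5556
r_2 = -97.7654 / 379.5556 = -0.258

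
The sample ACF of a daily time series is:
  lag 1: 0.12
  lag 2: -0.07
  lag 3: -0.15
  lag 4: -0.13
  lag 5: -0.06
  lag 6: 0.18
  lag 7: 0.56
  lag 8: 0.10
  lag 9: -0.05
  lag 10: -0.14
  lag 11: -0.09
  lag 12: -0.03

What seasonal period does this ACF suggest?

7

The largest autocorrelation is r_7 = 0.56; the remaining lags stay at or below 0.18.
The dominant spike at lag 7 indicates a seasonal period of 7.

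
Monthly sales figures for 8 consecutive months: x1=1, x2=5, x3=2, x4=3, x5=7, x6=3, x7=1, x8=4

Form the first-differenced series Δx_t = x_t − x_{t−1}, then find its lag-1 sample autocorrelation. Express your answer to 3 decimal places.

First differences Δx: 4, -3, 1, 4, -4, -2, 3
Mean of differences = 0.4286
Numerator Σ(Δx_t−Δx̄)(Δx_{t+1}−Δx̄) = -23.4694
Denominator Σ(Δx_t−Δx̄)² = 69.7143
r_1(Δx) = -23.4694 / 69.7143 = -0.337

-0.337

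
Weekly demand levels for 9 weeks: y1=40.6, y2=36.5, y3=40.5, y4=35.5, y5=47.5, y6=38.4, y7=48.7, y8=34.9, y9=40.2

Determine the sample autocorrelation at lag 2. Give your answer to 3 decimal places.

Mean ȳ = (40.6 + 36.5 + 40.5 + 35.5 + 47.5 + 38.4 + 48.7 + 34.9 + 40.2)/9 = 40.3111
Σ(y_t−ȳ)(y_{t+2}−ȳ) = (0.0546) + (18.3357) + (1.3579) + (9.1946) + (60.3068) + (10.3412) + (-0.9321) = 98.6586
Denominator Σ(y_t−ȳ)² = 192.7889
r_2 = 98.6586 / 192.7889 = 0.512

0.512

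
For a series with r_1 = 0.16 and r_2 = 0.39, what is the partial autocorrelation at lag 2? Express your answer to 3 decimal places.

0.374

φ_{22} = (r_2 − r_1²) / (1 − r_1²)
r_1² = (0.16)² = 0.0256
Numerator = 0.39 − 0.0256 = 0.3644; denominator = 1 − 0.0256 = 0.9744
φ_{22} = 0.3644 / 0.9744 = 0.374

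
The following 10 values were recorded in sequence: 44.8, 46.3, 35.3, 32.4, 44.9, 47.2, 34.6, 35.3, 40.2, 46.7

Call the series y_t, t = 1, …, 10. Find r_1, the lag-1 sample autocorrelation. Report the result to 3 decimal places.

Mean ȳ = (44.8 + 46.3 + 35.3 + 32.4 + 44.9 + 47.2 + 34.6 + 35.3 + 40.2 + 46.7)/10 = 40.7700
Numerator Σ_{t=1}^{9}(y_t−ȳ)(y_{t+1}−ȳ) = 23.6231
Denominator Σ(y_t−ȳ)² = 308.6810
r_1 = 23.6231 / 308.6810 = 0.077

0.077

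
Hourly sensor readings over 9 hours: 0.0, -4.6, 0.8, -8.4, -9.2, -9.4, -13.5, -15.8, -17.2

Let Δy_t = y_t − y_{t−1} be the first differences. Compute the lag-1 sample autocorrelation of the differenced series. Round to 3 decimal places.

-0.670

First differences Δy: -4.6, 5.4, -9.2, -0.8, -0.2, -4.1, -2.3, -1.4
Mean of differences = -2.1500
Numerator Σ(Δy_t−Δȳ)(Δy_{t+1}−Δȳ) = -82.2325
Denominator Σ(Δy_t−Δȳ)² = 122.7200
r_1(Δy) = -82.2325 / 122.7200 = -0.670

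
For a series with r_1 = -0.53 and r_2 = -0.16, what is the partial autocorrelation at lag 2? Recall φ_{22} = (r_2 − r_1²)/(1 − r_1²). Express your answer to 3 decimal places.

φ_{22} = (r_2 − r_1²) / (1 − r_1²)
r_1² = (-0.53)² = 0.2809
Numerator = -0.16 − 0.2809 = -0.4409; denominator = 1 − 0.2809 = 0.7191
φ_{22} = -0.4409 / 0.7191 = -0.613

-0.613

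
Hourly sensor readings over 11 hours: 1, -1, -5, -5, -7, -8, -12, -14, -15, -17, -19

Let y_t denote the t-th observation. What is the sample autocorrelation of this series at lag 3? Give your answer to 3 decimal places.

0.243

Mean ȳ = (1 − 1 − 5 − 5 − 7 − 8 − 12 − 14 − 15 − 17 − 19)/11 = -9.2727
Numerator Σ_{t=1}^{8}(y_t−ȳ)(y_{t+3}−ȳ) = 105.5041
Denominator Σ(y_t−ȳ)² = 434.1818
r_3 = 105.5041 / 434.1818 = 0.243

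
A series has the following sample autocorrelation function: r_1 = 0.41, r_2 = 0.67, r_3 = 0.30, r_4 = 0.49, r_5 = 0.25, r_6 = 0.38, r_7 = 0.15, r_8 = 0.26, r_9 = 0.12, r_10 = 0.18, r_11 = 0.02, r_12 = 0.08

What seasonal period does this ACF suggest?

2

The largest autocorrelation is r_2 = 0.67, with a weaker echo at lag 4 (0.49); the remaining lags stay at or below 0.41.
The dominant spike at lag 2 indicates a seasonal period of 2.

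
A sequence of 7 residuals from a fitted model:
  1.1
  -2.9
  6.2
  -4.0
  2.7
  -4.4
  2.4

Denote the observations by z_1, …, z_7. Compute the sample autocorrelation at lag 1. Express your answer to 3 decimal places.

Mean z̄ = (1.1 − 2.9 + 6.2 − 4.0 + 2.7 − 4.4 + 2.4)/7 = 0.1571
Deviations from mean: 0.9429, -3.0571, 6.0429, -4.1571, 2.5429, -4.5571, 2.2429
Numerator Σ_{t=1}^{6}(z_t−z̄)(z_{t+1}−z̄) = -78.8576
Denominator Σ(z_t−z̄)² = 96.2971
r_1 = -78.8576 / 96.2971 = -0.819

-0.819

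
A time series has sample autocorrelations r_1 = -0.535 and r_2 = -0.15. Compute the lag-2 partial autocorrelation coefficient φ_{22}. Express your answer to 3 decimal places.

φ_{22} = (r_2 − r_1²) / (1 − r_1²)
r_1² = (-0.535)² = 0.286225
Numerator = -0.15 − 0.2862 = -0.4362; denominator = 1 − 0.2862 = 0.7138
φ_{22} = -0.4362 / 0.7138 = -0.611

-0.611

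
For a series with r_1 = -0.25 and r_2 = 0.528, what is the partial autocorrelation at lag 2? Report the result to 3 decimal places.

φ_{22} = (r_2 − r_1²) / (1 − r_1²)
r_1² = (-0.25)² = 0.0625
Numerator = 0.528 − 0.0625 = 0.4655; denominator = 1 − 0.0625 = 0.9375
φ_{22} = 0.4655 / 0.9375 = 0.497

0.497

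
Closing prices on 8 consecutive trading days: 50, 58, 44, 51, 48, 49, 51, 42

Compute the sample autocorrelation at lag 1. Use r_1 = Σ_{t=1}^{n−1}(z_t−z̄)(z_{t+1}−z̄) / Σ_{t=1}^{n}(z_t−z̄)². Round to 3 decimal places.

Mean z̄ = (50 + 58 + 44 + 51 + 48 + 49 + 51 + 42)/8 = 49.1250
Σ(z_t−z̄)(z_{t+1}−z̄) = (7.7656) + (-45.4844) + (-9.6094) + (-2.1094) + (0.1406) + (-0.2344) + (-13.3594) = -62.8906
Denominator Σ(z_t−z̄)² = 164.8750
r_1 = -62.8906 / 164.8750 = -0.381

-0.381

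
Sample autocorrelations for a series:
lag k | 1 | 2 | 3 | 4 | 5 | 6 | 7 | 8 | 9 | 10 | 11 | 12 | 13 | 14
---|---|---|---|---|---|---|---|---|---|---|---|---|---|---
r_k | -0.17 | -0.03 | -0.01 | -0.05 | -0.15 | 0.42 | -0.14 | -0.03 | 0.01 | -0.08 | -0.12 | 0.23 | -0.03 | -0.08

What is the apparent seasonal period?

6

The largest autocorrelation is r_6 = 0.42, with a weaker echo at lag 12 (0.23); the remaining lags stay at or below 0.01.
The dominant spike at lag 6 indicates a seasonal period of 6.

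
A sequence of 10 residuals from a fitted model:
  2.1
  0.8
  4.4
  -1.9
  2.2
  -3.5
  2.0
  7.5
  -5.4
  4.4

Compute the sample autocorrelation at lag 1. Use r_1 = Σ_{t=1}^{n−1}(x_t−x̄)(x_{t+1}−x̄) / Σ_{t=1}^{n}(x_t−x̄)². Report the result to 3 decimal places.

-0.584

Mean x̄ = (2.1 + 0.8 + 4.4 − 1.9 + 2.2 − 3.5 + 2.0 + 7.5 − 5.4 + 4.4)/10 = 1.2600
Numerator Σ_{t=1}^{9}(x_t−x̄)(x_{t+1}−x̄) = -80.5736
Denominator Σ(x_t−x̄)² = 138.0040
r_1 = -80.5736 / 138.0040 = -0.584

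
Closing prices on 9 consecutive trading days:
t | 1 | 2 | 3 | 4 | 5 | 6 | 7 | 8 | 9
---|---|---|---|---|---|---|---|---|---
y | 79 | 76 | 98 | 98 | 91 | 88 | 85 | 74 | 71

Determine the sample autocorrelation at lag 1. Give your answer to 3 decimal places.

Mean ȳ = (79 + 76 + 98 + 98 + 91 + 88 + 85 + 74 + 71)/9 = 84.4444
Numerator Σ_{t=1}^{8}(y_t−ȳ)(y_{t+1}−ȳ) = 364.0247
Denominator Σ(y_t−ȳ)² = 814.2222
r_1 = 364.0247 / 814.2222 = 0.447

0.447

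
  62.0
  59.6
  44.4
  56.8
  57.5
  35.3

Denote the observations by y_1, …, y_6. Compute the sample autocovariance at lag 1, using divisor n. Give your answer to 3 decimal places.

Mean ȳ = (62.0 + 59.6 + 44.4 + 56.8 + 57.5 + 35.3)/6 = 52.6000
Deviations: 9.4000, 7.0000, -8.2000, 4.2000, 4.9000, -17.3000
Σ_{t=1}^{5}(y_t−ȳ)(y_{t+1}−ȳ) = -90.2300
γ_1 = -90.2300 / 6 = -15.038

-15.038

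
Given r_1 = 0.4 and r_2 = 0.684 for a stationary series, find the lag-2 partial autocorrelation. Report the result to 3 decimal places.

φ_{22} = (r_2 − r_1²) / (1 − r_1²)
r_1² = (0.4)² = 0.16
Numerator = 0.684 − 0.1600 = 0.5240; denominator = 1 − 0.1600 = 0.8400
φ_{22} = 0.5240 / 0.8400 = 0.624

0.624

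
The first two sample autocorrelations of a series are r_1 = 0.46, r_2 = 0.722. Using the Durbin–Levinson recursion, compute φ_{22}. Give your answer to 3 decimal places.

φ_{22} = (r_2 − r_1²) / (1 − r_1²)
r_1² = (0.46)² = 0.2116
Numerator = 0.722 − 0.2116 = 0.5104; denominator = 1 − 0.2116 = 0.7884
φ_{22} = 0.5104 / 0.7884 = 0.647

0.647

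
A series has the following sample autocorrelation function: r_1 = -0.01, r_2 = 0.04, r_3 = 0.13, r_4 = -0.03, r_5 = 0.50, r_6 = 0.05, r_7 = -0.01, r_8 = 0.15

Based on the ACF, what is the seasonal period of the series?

5

The largest autocorrelation is r_5 = 0.50; the remaining lags stay at or below 0.15.
The dominant spike at lag 5 indicates a seasonal period of 5.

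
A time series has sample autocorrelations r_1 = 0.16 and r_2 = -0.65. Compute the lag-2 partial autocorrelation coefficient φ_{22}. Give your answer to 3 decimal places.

φ_{22} = (r_2 − r_1²) / (1 − r_1²)
r_1² = (0.16)² = 0.0256
Numerator = -0.65 − 0.0256 = -0.6756; denominator = 1 − 0.0256 = 0.9744
φ_{22} = -0.6756 / 0.9744 = -0.693

-0.693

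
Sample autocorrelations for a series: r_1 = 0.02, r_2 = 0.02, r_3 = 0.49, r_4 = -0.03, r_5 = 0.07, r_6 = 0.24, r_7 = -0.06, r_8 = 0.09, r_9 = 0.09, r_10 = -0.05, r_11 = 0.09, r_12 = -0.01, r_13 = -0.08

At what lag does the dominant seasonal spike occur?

3

The largest autocorrelation is r_3 = 0.49, with a weaker echo at lag 6 (0.24); the remaining lags stay at or below 0.09.
The dominant spike at lag 3 indicates a seasonal period of 3.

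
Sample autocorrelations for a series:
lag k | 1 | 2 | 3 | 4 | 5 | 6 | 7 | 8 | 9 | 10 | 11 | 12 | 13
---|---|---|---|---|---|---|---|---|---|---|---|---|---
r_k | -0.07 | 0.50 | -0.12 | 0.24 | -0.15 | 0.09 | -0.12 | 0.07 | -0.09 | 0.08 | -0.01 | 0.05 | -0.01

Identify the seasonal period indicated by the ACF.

The largest autocorrelation is r_2 = 0.50, with a weaker echo at lag 4 (0.24); the remaining lags stay at or below 0.09.
The dominant spike at lag 2 indicates a seasonal period of 2.

2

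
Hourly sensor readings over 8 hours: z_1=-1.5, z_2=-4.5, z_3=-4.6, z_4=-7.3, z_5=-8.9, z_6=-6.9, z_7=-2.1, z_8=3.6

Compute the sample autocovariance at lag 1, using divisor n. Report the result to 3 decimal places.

Mean z̄ = (-1.5 − 4.5 − 4.6 − 7.3 − 8.9 − 6.9 − 2.1 + 3.6)/8 = -4.0250
Deviations: 2.5250, -0.4750, -0.5750, -3.2750, -4.8750, -2.8750, 1.9250, 7.6250
Σ_{t=1}^{7}(z_t−z̄)(z_{t+1}−z̄) = 40.0819
γ_1 = 40.0819 / 8 = 5.010

5.010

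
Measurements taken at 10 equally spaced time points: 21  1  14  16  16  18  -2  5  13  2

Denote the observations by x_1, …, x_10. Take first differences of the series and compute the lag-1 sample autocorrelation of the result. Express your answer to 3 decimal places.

-0.363

First differences Δx: -20, 13, 2, 0, 2, -20, 7, 8, -11
Mean of differences = -2.1111
Numerator Σ(Δx_t−Δx̄)(Δx_{t+1}−Δx̄) = -425.1235
Denominator Σ(Δx_t−Δx̄)² = 1170.8889
r_1(Δx) = -425.1235 / 1170.8889 = -0.363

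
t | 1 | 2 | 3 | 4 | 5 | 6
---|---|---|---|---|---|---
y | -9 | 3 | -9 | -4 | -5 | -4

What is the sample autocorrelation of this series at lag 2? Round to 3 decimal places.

0.265

Mean ȳ = (-9 + 3 − 9 − 4 − 5 − 4)/6 = -4.6667
Deviations from mean: -4.3333, 7.6667, -4.3333, 0.6667, -0.3333, 0.6667
Numerator Σ_{t=1}^{4}(y_t−ȳ)(y_{t+2}−ȳ) = 25.7778
Denominator Σ(y_t−ȳ)² = 97.3333
r_2 = 25.7778 / 97.3333 = 0.265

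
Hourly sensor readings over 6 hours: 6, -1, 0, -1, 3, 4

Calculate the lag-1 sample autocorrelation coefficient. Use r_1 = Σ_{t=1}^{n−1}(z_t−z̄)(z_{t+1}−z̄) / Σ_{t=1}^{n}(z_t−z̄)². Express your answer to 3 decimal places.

Mean z̄ = (6 − 1 + 0 − 1 + 3 + 4)/6 = 1.8333
Deviations from mean: 4.1667, -2.8333, -1.8333, -2.8333, 1.1667, 2.1667
Numerator Σ_{t=1}^{5}(z_t−z̄)(z_{t+1}−z̄) = -2.1944
Denominator Σ(z_t−z̄)² = 42.8333
r_1 = -2.1944 / 42.8333 = -0.051

-0.051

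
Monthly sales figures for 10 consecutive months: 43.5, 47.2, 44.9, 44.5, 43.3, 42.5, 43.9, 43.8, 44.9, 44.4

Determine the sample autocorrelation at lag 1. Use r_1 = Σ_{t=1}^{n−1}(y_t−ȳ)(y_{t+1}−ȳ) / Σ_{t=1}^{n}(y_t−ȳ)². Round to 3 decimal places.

Mean ȳ = (43.5 + 47.2 + 44.9 + 44.5 + 43.3 + 42.5 + 43.9 + 43.8 + 44.9 + 44.4)/10 = 44.2900
Numerator Σ_{t=1}^{9}(y_t−ȳ)(y_{t+1}−ȳ) = 1.8259
Denominator Σ(y_t−ȳ)² = 14.4690
r_1 = 1.8259 / 14.4690 = 0.126

0.126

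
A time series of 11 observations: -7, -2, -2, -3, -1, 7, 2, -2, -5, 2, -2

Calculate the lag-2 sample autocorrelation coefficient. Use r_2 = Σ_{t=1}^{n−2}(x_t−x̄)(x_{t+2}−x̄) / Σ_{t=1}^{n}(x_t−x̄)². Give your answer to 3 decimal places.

Mean x̄ = (-7 − 2 − 2 − 3 − 1 + 7 + 2 − 2 − 5 + 2 − 2)/11 = -1.1818
Numerator Σ_{t=1}^{9}(x_t−x̄)(x_{t+2}−x̄) = -26.5207
Denominator Σ(x_t−x̄)² = 141.6364
r_2 = -26.5207 / 141.6364 = -0.187

-0.187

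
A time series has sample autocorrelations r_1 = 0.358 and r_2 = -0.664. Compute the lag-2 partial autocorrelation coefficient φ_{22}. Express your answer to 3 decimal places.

φ_{22} = (r_2 − r_1²) / (1 − r_1²)
r_1² = (0.358)² = 0.128164
Numerator = -0.664 − 0.1282 = -0.7922; denominator = 1 − 0.1282 = 0.8718
φ_{22} = -0.7922 / 0.8718 = -0.909

-0.909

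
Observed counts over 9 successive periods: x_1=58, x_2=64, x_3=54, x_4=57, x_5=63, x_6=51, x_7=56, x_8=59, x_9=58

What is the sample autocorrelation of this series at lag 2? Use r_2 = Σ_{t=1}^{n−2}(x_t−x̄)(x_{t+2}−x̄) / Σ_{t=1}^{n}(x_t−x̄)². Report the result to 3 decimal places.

-0.290

Mean x̄ = (58 + 64 + 54 + 57 + 63 + 51 + 56 + 59 + 58)/9 = 57.7778
Numerator Σ_{t=1}^{7}(x_t−x̄)(x_{t+2}−x̄) = -38.0988
Denominator Σ(x_t−x̄)² = 131.5556
r_2 = -38.0988 / 131.5556 = -0.290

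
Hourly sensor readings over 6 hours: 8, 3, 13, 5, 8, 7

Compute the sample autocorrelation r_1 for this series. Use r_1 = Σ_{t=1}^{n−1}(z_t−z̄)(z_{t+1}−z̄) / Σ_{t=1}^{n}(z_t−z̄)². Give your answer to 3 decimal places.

Mean z̄ = (8 + 3 + 13 + 5 + 8 + 7)/6 = 7.3333
Deviations from mean: 0.6667, -4.3333, 5.6667, -2.3333, 0.6667, -0.3333
Σ(z_t−z̄)(z_{t+1}−z̄) = (-2.8889) + (-24.5556) + (-13.2222) + (-1.5556) + (-0.2222) = -42.4444
Denominator Σ(z_t−z̄)² = 57.3333
r_1 = -42.4444 / 57.3333 = -0.740

-0.740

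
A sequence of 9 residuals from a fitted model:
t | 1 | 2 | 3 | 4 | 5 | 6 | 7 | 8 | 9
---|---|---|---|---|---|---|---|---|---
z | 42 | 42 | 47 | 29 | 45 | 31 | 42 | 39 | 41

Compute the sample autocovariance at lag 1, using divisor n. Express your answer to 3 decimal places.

Mean z̄ = (42 + 42 + 47 + 29 + 45 + 31 + 42 + 39 + 41)/9 = 39.7778
Σ_{t=1}^{8}(z_t−z̄)(z_{t+1}−z̄) = -181.1605
γ_1 = -181.1605 / 9 = -20.129

-20.129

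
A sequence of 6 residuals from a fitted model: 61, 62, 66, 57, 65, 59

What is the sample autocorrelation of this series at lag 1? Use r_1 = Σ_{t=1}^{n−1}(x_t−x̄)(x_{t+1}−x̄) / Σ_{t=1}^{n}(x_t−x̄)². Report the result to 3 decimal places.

Mean x̄ = (61 + 62 + 66 + 57 + 65 + 59)/6 = 61.6667
Deviations from mean: -0.6667, 0.3333, 4.3333, -4.6667, 3.3333, -2.6667
Σ(x_t−x̄)(x_{t+1}−x̄) = (-0.2222) + (1.4444) + (-20.2222) + (-15.5556) + (-8.8889) = -43.4444
Denominator Σ(x_t−x̄)² = 59.3333
r_1 = -43.4444 / 59.3333 = -0.732

-0.732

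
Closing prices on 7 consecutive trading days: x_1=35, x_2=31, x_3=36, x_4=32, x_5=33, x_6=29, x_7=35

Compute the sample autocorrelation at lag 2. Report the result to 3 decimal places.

Mean x̄ = (35 + 31 + 36 + 32 + 33 + 29 + 35)/7 = 33.0000
Deviations from mean: 2.0000, -2.0000, 3.0000, -1.0000, 0.0000, -4.0000, 2.0000
Σ(x_t−x̄)(x_{t+2}−x̄) = (6.0000) + (2.0000) + (0.0000) + (4.0000) + (0.0000) = 12.0000
Denominator Σ(x_t−x̄)² = 38.0000
r_2 = 12.0000 / 38.0000 = 0.316

0.316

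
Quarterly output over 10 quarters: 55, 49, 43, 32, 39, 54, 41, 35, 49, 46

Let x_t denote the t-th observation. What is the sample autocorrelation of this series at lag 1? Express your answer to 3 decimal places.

0.069

Mean x̄ = (55 + 49 + 43 + 32 + 39 + 54 + 41 + 35 + 49 + 46)/10 = 44.3000
Numerator Σ_{t=1}^{9}(x_t−x̄)(x_{t+1}−x̄) = 36.9100
Denominator Σ(x_t−x̄)² = 534.1000
r_1 = 36.9100 / 534.1000 = 0.069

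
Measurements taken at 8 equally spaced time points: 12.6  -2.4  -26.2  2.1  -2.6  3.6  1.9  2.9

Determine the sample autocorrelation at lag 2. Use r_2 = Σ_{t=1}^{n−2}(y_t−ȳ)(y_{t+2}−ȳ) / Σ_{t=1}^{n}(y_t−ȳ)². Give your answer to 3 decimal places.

-0.318

Mean ȳ = (12.6 − 2.4 − 26.2 + 2.1 − 2.6 + 3.6 + 1.9 + 2.9)/8 = -1.0125
Deviations from mean: 13.6125, -1.3875, -25.1875, 3.1125, -1.5875, 4.6125, 2.9125, 3.9125
Σ(y_t−ȳ)(y_{t+2}−ȳ) = (-342.8648) + (-4.3186) + (39.9852) + (14.3564) + (-4.6236) + (18.0464) = -279.4191
Denominator Σ(y_t−ȳ)² = 878.9088
r_2 = -279.4191 / 878.9088 = -0.318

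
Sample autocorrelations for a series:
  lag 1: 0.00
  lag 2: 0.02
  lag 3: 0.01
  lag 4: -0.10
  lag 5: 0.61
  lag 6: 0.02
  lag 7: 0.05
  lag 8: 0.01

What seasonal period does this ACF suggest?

The largest autocorrelation is r_5 = 0.61; the remaining lags stay at or below 0.05.
The dominant spike at lag 5 indicates a seasonal period of 5.

5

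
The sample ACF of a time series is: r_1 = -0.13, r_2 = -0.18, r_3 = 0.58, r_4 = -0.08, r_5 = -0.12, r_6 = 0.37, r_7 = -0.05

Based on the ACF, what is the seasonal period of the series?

3

The largest autocorrelation is r_3 = 0.58, with a weaker echo at lag 6 (0.37); the remaining lags stay at or below -0.05.
The dominant spike at lag 3 indicates a seasonal period of 3.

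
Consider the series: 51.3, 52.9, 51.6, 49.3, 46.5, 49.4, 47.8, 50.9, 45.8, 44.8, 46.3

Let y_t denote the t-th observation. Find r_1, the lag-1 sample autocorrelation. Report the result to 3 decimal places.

Mean ȳ = (51.3 + 52.9 + 51.6 + 49.3 + 46.5 + 49.4 + 47.8 + 50.9 + 45.8 + 44.8 + 46.3)/11 = 48.7818
Numerator Σ_{t=1}^{10}(y_t−ȳ)(y_{t+1}−ȳ) = 33.5960
Denominator Σ(y_t−ȳ)² = 73.4564
r_1 = 33.5960 / 73.4564 = 0.457

0.457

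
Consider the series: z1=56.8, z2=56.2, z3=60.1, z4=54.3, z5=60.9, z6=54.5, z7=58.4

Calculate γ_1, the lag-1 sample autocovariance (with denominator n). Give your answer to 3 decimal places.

Mean z̄ = (56.8 + 56.2 + 60.1 + 54.3 + 60.9 + 54.5 + 58.4)/7 = 57.3143
Σ_{t=1}^{6}(z_t−z̄)(z_{t+1}−z̄) = -34.8831
γ_1 = -34.8831 / 7 = -4.983

-4.983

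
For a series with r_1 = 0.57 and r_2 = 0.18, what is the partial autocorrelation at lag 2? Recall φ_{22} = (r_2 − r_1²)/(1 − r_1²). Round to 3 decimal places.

-0.215

φ_{22} = (r_2 − r_1²) / (1 − r_1²)
r_1² = (0.57)² = 0.3249
Numerator = 0.18 − 0.3249 = -0.1449; denominator = 1 − 0.3249 = 0.6751
φ_{22} = -0.1449 / 0.6751 = -0.215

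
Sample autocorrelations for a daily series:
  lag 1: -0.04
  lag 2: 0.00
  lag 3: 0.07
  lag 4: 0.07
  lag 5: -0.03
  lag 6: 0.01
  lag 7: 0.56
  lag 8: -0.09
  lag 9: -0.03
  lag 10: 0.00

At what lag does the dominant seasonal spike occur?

7

The largest autocorrelation is r_7 = 0.56; the remaining lags stay at or below 0.07.
The dominant spike at lag 7 indicates a seasonal period of 7.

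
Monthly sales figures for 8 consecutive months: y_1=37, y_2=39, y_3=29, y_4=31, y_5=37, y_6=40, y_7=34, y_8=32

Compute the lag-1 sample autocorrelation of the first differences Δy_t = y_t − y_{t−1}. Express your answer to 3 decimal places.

First differences Δy: 2, -10, 2, 6, 3, -6, -2
Mean of differences = -0.7143
Numerator Σ(Δy_t−Δȳ)(Δy_{t+1}−Δȳ) = -20.0816
Denominator Σ(Δy_t−Δȳ)² = 189.4286
r_1(Δy) = -20.0816 / 189.4286 = -0.106

-0.106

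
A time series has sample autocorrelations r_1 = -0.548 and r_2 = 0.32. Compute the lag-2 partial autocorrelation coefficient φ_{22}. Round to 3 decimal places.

φ_{22} = (r_2 − r_1²) / (1 − r_1²)
r_1² = (-0.548)² = 0.300304
Numerator = 0.32 − 0.3003 = 0.0197; denominator = 1 − 0.3003 = 0.6997
φ_{22} = 0.0197 / 0.6997 = 0.028

0.028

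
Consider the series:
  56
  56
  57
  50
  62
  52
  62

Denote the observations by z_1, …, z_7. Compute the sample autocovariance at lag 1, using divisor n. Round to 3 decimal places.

Mean z̄ = (56 + 56 + 57 + 50 + 62 + 52 + 62)/7 = 56.4286
Deviations: -0.4286, -0.4286, 0.5714, -6.4286, 5.5714, -4.4286, 5.5714
Σ_{t=1}^{6}(z_t−z̄)(z_{t+1}−z̄) = -88.8980
γ_1 = -88.8980 / 7 = -12.700

-12.700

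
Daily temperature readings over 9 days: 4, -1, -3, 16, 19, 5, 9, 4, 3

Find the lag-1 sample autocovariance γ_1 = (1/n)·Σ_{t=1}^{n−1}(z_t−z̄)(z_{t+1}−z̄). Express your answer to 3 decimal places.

Mean z̄ = (4 − 1 − 3 + 16 + 19 + 5 + 9 + 4 + 3)/9 = 6.2222
Σ_{t=1}^{8}(z_t−z̄)(z_{t+1}−z̄) = 99.3951
γ_1 = 99.3951 / 9 = 11.044

11.044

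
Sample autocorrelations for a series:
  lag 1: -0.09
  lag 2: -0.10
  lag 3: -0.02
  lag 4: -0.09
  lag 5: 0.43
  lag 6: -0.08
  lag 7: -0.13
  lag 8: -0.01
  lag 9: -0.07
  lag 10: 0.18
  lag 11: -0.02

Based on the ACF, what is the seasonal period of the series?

5

The largest autocorrelation is r_5 = 0.43, with a weaker echo at lag 10 (0.18); the remaining lags stay at or below -0.01.
The dominant spike at lag 5 indicates a seasonal period of 5.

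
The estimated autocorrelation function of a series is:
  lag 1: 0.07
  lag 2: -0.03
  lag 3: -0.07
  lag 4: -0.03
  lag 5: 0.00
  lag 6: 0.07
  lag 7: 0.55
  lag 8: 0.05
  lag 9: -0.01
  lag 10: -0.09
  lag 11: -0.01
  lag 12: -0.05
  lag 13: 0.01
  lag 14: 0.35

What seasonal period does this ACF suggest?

The largest autocorrelation is r_7 = 0.55, with a weaker echo at lag 14 (0.35); the remaining lags stay at or below 0.07.
The dominant spike at lag 7 indicates a seasonal period of 7.

7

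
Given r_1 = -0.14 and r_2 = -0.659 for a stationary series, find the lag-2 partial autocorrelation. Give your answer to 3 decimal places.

φ_{22} = (r_2 − r_1²) / (1 − r_1²)
r_1² = (-0.14)² = 0.0196
Numerator = -0.659 − 0.0196 = -0.6786; denominator = 1 − 0.0196 = 0.9804
φ_{22} = -0.6786 / 0.9804 = -0.692

-0.692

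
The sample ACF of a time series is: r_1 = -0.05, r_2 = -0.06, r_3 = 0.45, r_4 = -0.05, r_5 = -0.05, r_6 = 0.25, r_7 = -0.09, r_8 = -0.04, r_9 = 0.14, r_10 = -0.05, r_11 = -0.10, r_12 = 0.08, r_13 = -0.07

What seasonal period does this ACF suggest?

The largest autocorrelation is r_3 = 0.45, with a weaker echo at lag 6 (0.25); the remaining lags stay at or below 0.14.
The dominant spike at lag 3 indicates a seasonal period of 3.

3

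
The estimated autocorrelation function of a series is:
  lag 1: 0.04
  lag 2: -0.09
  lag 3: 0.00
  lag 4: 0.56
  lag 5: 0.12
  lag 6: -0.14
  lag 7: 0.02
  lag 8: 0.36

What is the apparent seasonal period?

4

The largest autocorrelation is r_4 = 0.56, with a weaker echo at lag 8 (0.36); the remaining lags stay at or below 0.12.
The dominant spike at lag 4 indicates a seasonal period of 4.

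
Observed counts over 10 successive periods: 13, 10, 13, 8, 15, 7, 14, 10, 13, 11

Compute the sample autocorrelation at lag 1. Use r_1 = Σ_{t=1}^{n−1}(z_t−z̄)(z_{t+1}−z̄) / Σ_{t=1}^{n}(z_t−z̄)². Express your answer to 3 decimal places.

-0.897

Mean z̄ = (13 + 10 + 13 + 8 + 15 + 7 + 14 + 10 + 13 + 11)/10 = 11.4000
Numerator Σ_{t=1}^{9}(z_t−z̄)(z_{t+1}−z̄) = -55.9600
Denominator Σ(z_t−z̄)² = 62.4000
r_1 = -55.9600 / 62.4000 = -0.897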